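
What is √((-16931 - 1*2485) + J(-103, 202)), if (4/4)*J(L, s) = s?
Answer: I*√19214 ≈ 138.61*I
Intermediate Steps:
J(L, s) = s
√((-16931 - 1*2485) + J(-103, 202)) = √((-16931 - 1*2485) + 202) = √((-16931 - 2485) + 202) = √(-19416 + 202) = √(-19214) = I*√19214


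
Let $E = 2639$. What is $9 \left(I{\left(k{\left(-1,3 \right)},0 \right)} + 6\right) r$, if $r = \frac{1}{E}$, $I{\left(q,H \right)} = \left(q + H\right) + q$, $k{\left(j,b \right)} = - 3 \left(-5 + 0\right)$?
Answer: $\frac{324}{2639} \approx 0.12277$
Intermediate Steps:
$k{\left(j,b \right)} = 15$ ($k{\left(j,b \right)} = \left(-3\right) \left(-5\right) = 15$)
$I{\left(q,H \right)} = H + 2 q$ ($I{\left(q,H \right)} = \left(H + q\right) + q = H + 2 q$)
$r = \frac{1}{2639} \approx 0.00037893$
$9 \left(I{\left(k{\left(-1,3 \right)},0 \right)} + 6\right) r = 9 \left(\left(0 + 2 \cdot 15\right) + 6\right) \frac{1}{2639} = 9 \left(\left(0 + 30\right) + 6\right) \frac{1}{2639} = 9 \left(30 + 6\right) \frac{1}{2639} = 9 \cdot 36 \cdot \frac{1}{2639} = 324 \cdot \frac{1}{2639} = \frac{324}{2639}$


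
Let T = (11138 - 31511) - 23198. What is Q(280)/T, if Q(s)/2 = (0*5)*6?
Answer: 0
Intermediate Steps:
Q(s) = 0 (Q(s) = 2*((0*5)*6) = 2*(0*6) = 2*0 = 0)
T = -43571 (T = -20373 - 23198 = -43571)
Q(280)/T = 0/(-43571) = 0*(-1/43571) = 0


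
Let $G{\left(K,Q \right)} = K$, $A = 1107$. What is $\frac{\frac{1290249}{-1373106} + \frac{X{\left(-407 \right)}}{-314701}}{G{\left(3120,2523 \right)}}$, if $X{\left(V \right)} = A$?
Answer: $- \frac{45284742099}{149800848186080} \approx -0.0003023$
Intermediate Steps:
$X{\left(V \right)} = 1107$
$\frac{\frac{1290249}{-1373106} + \frac{X{\left(-407 \right)}}{-314701}}{G{\left(3120,2523 \right)}} = \frac{\frac{1290249}{-1373106} + \frac{1107}{-314701}}{3120} = \left(1290249 \left(- \frac{1}{1373106}\right) + 1107 \left(- \frac{1}{314701}\right)\right) \frac{1}{3120} = \left(- \frac{430083}{457702} - \frac{1107}{314701}\right) \frac{1}{3120} = \left(- \frac{135854226297}{144039277102}\right) \frac{1}{3120} = - \frac{45284742099}{149800848186080}$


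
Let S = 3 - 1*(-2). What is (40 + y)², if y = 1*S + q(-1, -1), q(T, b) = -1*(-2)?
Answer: 2209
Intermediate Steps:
q(T, b) = 2
S = 5 (S = 3 + 2 = 5)
y = 7 (y = 1*5 + 2 = 5 + 2 = 7)
(40 + y)² = (40 + 7)² = 47² = 2209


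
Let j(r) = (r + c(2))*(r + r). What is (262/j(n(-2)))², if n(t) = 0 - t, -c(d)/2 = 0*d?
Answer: 17161/16 ≈ 1072.6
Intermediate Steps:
c(d) = 0 (c(d) = -0*d = -2*0 = 0)
n(t) = -t
j(r) = 2*r² (j(r) = (r + 0)*(r + r) = r*(2*r) = 2*r²)
(262/j(n(-2)))² = (262/((2*(-1*(-2))²)))² = (262/((2*2²)))² = (262/((2*4)))² = (262/8)² = (262*(⅛))² = (131/4)² = 17161/16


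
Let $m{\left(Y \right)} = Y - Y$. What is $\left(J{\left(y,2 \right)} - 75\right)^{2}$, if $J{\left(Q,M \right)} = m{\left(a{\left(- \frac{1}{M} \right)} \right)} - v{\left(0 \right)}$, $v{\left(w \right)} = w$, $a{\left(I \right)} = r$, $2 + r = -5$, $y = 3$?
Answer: $5625$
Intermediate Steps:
$r = -7$ ($r = -2 - 5 = -7$)
$a{\left(I \right)} = -7$
$m{\left(Y \right)} = 0$
$J{\left(Q,M \right)} = 0$ ($J{\left(Q,M \right)} = 0 - 0 = 0 + 0 = 0$)
$\left(J{\left(y,2 \right)} - 75\right)^{2} = \left(0 - 75\right)^{2} = \left(-75\right)^{2} = 5625$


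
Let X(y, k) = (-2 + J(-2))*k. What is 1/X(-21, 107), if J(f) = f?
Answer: -1/428 ≈ -0.0023364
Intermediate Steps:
X(y, k) = -4*k (X(y, k) = (-2 - 2)*k = -4*k)
1/X(-21, 107) = 1/(-4*107) = 1/(-428) = -1/428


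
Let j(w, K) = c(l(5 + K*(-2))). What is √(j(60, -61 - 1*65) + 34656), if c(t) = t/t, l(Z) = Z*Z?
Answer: √34657 ≈ 186.16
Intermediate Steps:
l(Z) = Z²
c(t) = 1
j(w, K) = 1
√(j(60, -61 - 1*65) + 34656) = √(1 + 34656) = √34657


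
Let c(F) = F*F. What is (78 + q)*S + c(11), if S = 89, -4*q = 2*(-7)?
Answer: 14749/2 ≈ 7374.5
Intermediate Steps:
c(F) = F²
q = 7/2 (q = -(-7)/2 = -¼*(-14) = 7/2 ≈ 3.5000)
(78 + q)*S + c(11) = (78 + 7/2)*89 + 11² = (163/2)*89 + 121 = 14507/2 + 121 = 14749/2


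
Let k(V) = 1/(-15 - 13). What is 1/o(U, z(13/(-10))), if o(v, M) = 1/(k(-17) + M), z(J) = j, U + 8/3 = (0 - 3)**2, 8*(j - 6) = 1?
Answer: 341/56 ≈ 6.0893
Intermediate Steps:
j = 49/8 (j = 6 + (1/8)*1 = 6 + 1/8 = 49/8 ≈ 6.1250)
k(V) = -1/28 (k(V) = 1/(-28) = -1/28)
U = 19/3 (U = -8/3 + (0 - 3)**2 = -8/3 + (-3)**2 = -8/3 + 9 = 19/3 ≈ 6.3333)
z(J) = 49/8
o(v, M) = 1/(-1/28 + M)
1/o(U, z(13/(-10))) = 1/(28/(-1 + 28*(49/8))) = 1/(28/(-1 + 343/2)) = 1/(28/(341/2)) = 1/(28*(2/341)) = 1/(56/341) = 341/56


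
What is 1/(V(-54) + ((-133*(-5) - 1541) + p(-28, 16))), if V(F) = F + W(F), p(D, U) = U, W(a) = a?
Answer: -1/968 ≈ -0.0010331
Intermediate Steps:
V(F) = 2*F (V(F) = F + F = 2*F)
1/(V(-54) + ((-133*(-5) - 1541) + p(-28, 16))) = 1/(2*(-54) + ((-133*(-5) - 1541) + 16)) = 1/(-108 + ((665 - 1541) + 16)) = 1/(-108 + (-876 + 16)) = 1/(-108 - 860) = 1/(-968) = -1/968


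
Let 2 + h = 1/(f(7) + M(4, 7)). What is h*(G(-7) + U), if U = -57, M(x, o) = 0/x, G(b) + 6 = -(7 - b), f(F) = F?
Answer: 143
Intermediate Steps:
G(b) = -13 + b (G(b) = -6 - (7 - b) = -6 + (-7 + b) = -13 + b)
M(x, o) = 0
h = -13/7 (h = -2 + 1/(7 + 0) = -2 + 1/7 = -2 + ⅐ = -13/7 ≈ -1.8571)
h*(G(-7) + U) = -13*((-13 - 7) - 57)/7 = -13*(-20 - 57)/7 = -13/7*(-77) = 143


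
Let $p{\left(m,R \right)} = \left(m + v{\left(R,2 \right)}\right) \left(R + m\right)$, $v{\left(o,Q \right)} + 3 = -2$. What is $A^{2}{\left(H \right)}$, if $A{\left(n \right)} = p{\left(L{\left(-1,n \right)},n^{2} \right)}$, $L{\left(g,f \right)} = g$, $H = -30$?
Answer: $29095236$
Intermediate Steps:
$v{\left(o,Q \right)} = -5$ ($v{\left(o,Q \right)} = -3 - 2 = -5$)
$p{\left(m,R \right)} = \left(-5 + m\right) \left(R + m\right)$ ($p{\left(m,R \right)} = \left(m - 5\right) \left(R + m\right) = \left(-5 + m\right) \left(R + m\right)$)
$A{\left(n \right)} = 6 - 6 n^{2}$ ($A{\left(n \right)} = \left(-1\right)^{2} - 5 n^{2} - -5 + n^{2} \left(-1\right) = 1 - 5 n^{2} + 5 - n^{2} = 6 - 6 n^{2}$)
$A^{2}{\left(H \right)} = \left(6 - 6 \left(-30\right)^{2}\right)^{2} = \left(6 - 5400\right)^{2} = \left(-5394\right)^{2} = 29095236$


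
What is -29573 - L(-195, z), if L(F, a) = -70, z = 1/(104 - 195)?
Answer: -29503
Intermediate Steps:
z = -1/91 (z = 1/(-91) = -1/91 ≈ -0.010989)
-29573 - L(-195, z) = -29573 - 1*(-70) = -29573 + 70 = -29503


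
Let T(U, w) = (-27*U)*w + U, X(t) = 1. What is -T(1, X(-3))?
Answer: 26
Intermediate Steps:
T(U, w) = U - 27*U*w (T(U, w) = -27*U*w + U = U - 27*U*w)
-T(1, X(-3)) = -(1 - 27*1) = -(1 - 27) = -(-26) = -1*(-26) = 26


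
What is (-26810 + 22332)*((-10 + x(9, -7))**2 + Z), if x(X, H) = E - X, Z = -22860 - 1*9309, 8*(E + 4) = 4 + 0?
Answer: 283571589/2 ≈ 1.4179e+8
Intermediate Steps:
E = -7/2 (E = -4 + (4 + 0)/8 = -4 + (1/8)*4 = -4 + 1/2 = -7/2 ≈ -3.5000)
Z = -32169 (Z = -22860 - 9309 = -32169)
x(X, H) = -7/2 - X
(-26810 + 22332)*((-10 + x(9, -7))**2 + Z) = (-26810 + 22332)*((-10 + (-7/2 - 1*9))**2 - 32169) = -4478*((-10 + (-7/2 - 9))**2 - 32169) = -4478*((-10 - 25/2)**2 - 32169) = -4478*((-45/2)**2 - 32169) = -4478*(2025/4 - 32169) = -4478*(-126651/4) = 283571589/2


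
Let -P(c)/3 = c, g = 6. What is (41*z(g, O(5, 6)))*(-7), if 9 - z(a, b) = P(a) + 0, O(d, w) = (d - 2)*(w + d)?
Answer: -7749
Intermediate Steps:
O(d, w) = (-2 + d)*(d + w)
P(c) = -3*c
z(a, b) = 9 + 3*a (z(a, b) = 9 - (-3*a + 0) = 9 - (-3)*a = 9 + 3*a)
(41*z(g, O(5, 6)))*(-7) = (41*(9 + 3*6))*(-7) = (41*(9 + 18))*(-7) = (41*27)*(-7) = 1107*(-7) = -7749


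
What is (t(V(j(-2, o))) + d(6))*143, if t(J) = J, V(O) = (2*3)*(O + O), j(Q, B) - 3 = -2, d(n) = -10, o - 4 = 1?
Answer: 286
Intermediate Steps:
o = 5 (o = 4 + 1 = 5)
j(Q, B) = 1 (j(Q, B) = 3 - 2 = 1)
V(O) = 12*O (V(O) = 6*(2*O) = 12*O)
(t(V(j(-2, o))) + d(6))*143 = (12*1 - 10)*143 = (12 - 10)*143 = 2*143 = 286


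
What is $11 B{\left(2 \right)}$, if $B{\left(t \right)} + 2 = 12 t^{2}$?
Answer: $506$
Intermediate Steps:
$B{\left(t \right)} = -2 + 12 t^{2}$
$11 B{\left(2 \right)} = 11 \left(-2 + 12 \cdot 2^{2}\right) = 11 \left(-2 + 12 \cdot 4\right) = 11 \left(-2 + 48\right) = 11 \cdot 46 = 506$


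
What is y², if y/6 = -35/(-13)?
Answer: 44100/169 ≈ 260.95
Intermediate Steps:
y = 210/13 (y = 6*(-35/(-13)) = 6*(-35*(-1)/13) = 6*(-7*(-5/13)) = 6*(35/13) = 210/13 ≈ 16.154)
y² = (210/13)² = 44100/169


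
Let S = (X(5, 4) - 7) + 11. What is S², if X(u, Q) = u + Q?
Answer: 169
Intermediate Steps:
X(u, Q) = Q + u
S = 13 (S = ((4 + 5) - 7) + 11 = (9 - 7) + 11 = 2 + 11 = 13)
S² = 13² = 169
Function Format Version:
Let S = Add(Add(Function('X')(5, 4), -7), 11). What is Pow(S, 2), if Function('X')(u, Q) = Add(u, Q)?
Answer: 169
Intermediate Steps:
Function('X')(u, Q) = Add(Q, u)
S = 13 (S = Add(Add(Add(4, 5), -7), 11) = Add(Add(9, -7), 11) = Add(2, 11) = 13)
Pow(S, 2) = Pow(13, 2) = 169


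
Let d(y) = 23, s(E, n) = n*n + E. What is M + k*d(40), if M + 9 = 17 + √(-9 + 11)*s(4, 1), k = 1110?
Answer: 25538 + 5*√2 ≈ 25545.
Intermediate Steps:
s(E, n) = E + n² (s(E, n) = n² + E = E + n²)
M = 8 + 5*√2 (M = -9 + (17 + √(-9 + 11)*(4 + 1²)) = -9 + (17 + √2*(4 + 1)) = -9 + (17 + √2*5) = -9 + (17 + 5*√2) = 8 + 5*√2 ≈ 15.071)
M + k*d(40) = (8 + 5*√2) + 1110*23 = (8 + 5*√2) + 25530 = 25538 + 5*√2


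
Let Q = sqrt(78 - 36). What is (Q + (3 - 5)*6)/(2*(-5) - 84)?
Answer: 6/47 - sqrt(42)/94 ≈ 0.058716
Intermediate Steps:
Q = sqrt(42) ≈ 6.4807
(Q + (3 - 5)*6)/(2*(-5) - 84) = (sqrt(42) + (3 - 5)*6)/(2*(-5) - 84) = (sqrt(42) - 2*6)/(-10 - 84) = (sqrt(42) - 12)/(-94) = -(-12 + sqrt(42))/94 = 6/47 - sqrt(42)/94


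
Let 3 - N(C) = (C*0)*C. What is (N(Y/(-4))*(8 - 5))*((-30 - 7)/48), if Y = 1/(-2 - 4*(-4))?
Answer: -111/16 ≈ -6.9375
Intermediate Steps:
Y = 1/14 (Y = 1/(-2 + 16) = 1/14 ≈ 0.071429)
N(C) = 3 (N(C) = 3 - C*0*C = 3 - 0*C = 3 - 1*0 = 3 + 0 = 3)
(N(Y/(-4))*(8 - 5))*((-30 - 7)/48) = (3*(8 - 5))*((-30 - 7)/48) = (3*3)*(-37*1/48) = 9*(-37/48) = -111/16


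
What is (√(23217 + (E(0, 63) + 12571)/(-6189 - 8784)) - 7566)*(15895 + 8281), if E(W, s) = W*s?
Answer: -182915616 + 24176*√5204847929610/14973 ≈ -1.7923e+8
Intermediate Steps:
(√(23217 + (E(0, 63) + 12571)/(-6189 - 8784)) - 7566)*(15895 + 8281) = (√(23217 + (0*63 + 12571)/(-6189 - 8784)) - 7566)*(15895 + 8281) = (√(23217 + (0 + 12571)/(-14973)) - 7566)*24176 = (√(23217 + 12571*(-1/14973)) - 7566)*24176 = (√(23217 - 12571/14973) - 7566)*24176 = (√(347615570/14973) - 7566)*24176 = (√5204847929610/14973 - 7566)*24176 = (-7566 + √5204847929610/14973)*24176 = -182915616 + 24176*√5204847929610/14973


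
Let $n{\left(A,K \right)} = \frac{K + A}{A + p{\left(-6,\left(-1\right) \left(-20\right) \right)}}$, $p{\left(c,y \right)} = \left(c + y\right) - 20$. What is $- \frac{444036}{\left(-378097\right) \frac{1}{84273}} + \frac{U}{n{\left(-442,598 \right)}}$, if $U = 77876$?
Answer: $- \frac{1838414793572}{14745783} \approx -1.2467 \cdot 10^{5}$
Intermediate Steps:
$p{\left(c,y \right)} = -20 + c + y$
$n{\left(A,K \right)} = \frac{A + K}{-6 + A}$ ($n{\left(A,K \right)} = \frac{K + A}{A - 6} = \frac{A + K}{A - 6} = \frac{A + K}{-6 + A}$)
$- \frac{444036}{\left(-378097\right) \frac{1}{84273}} + \frac{U}{n{\left(-442,598 \right)}} = - \frac{444036}{\left(-378097\right) \frac{1}{84273}} + \frac{77876}{\frac{1}{-6 - 442} \left(-442 + 598\right)} = - \frac{444036}{\left(-378097\right) \frac{1}{84273}} + \frac{77876}{\frac{1}{-448} \cdot 156} = - \frac{444036}{- \frac{378097}{84273}} + \frac{77876}{\left(- \frac{1}{448}\right) 156} = \left(-444036\right) \left(- \frac{84273}{378097}\right) + \frac{77876}{- \frac{39}{112}} = \frac{37420245828}{378097} + 77876 \left(- \frac{112}{39}\right) = \frac{37420245828}{378097} - \frac{8722112}{39} = - \frac{1838414793572}{14745783}$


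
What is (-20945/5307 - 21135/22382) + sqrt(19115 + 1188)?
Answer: -580954435/118781274 + sqrt(20303) ≈ 137.60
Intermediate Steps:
(-20945/5307 - 21135/22382) + sqrt(19115 + 1188) = (-20945*1/5307 - 21135*1/22382) + sqrt(20303) = (-20945/5307 - 21135/22382) + sqrt(20303) = -580954435/118781274 + sqrt(20303)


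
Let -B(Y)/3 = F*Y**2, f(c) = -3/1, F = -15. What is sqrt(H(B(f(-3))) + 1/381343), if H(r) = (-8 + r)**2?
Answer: 2*sqrt(5729973056454146)/381343 ≈ 397.00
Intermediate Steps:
f(c) = -3 (f(c) = -3*1 = -3)
B(Y) = 45*Y**2 (B(Y) = -(-45)*Y**2 = 45*Y**2)
sqrt(H(B(f(-3))) + 1/381343) = sqrt((-8 + 45*(-3)**2)**2 + 1/381343) = sqrt((-8 + 45*9)**2 + 1/381343) = sqrt((-8 + 405)**2 + 1/381343) = sqrt(397**2 + 1/381343) = sqrt(157609 + 1/381343) = sqrt(60103088888/381343) = 2*sqrt(5729973056454146)/381343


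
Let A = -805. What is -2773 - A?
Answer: -1968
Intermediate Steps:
-2773 - A = -2773 - 1*(-805) = -2773 + 805 = -1968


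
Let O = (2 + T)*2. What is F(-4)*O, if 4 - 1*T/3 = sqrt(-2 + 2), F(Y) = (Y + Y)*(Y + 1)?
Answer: 672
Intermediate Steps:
F(Y) = 2*Y*(1 + Y) (F(Y) = (2*Y)*(1 + Y) = 2*Y*(1 + Y))
T = 12 (T = 12 - 3*sqrt(-2 + 2) = 12 - 3*sqrt(0) = 12 - 3*0 = 12 + 0 = 12)
O = 28 (O = (2 + 12)*2 = 14*2 = 28)
F(-4)*O = (2*(-4)*(1 - 4))*28 = (2*(-4)*(-3))*28 = 24*28 = 672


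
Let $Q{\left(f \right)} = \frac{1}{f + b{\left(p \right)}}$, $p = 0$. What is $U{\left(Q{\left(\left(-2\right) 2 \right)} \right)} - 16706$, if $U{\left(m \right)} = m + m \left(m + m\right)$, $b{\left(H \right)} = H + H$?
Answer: $- \frac{133649}{8} \approx -16706.0$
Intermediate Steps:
$b{\left(H \right)} = 2 H$
$Q{\left(f \right)} = \frac{1}{f}$ ($Q{\left(f \right)} = \frac{1}{f + 2 \cdot 0} = \frac{1}{f + 0} = \frac{1}{f}$)
$U{\left(m \right)} = m + 2 m^{2}$ ($U{\left(m \right)} = m + m 2 m = m + 2 m^{2}$)
$U{\left(Q{\left(\left(-2\right) 2 \right)} \right)} - 16706 = \frac{1 + \frac{2}{\left(-2\right) 2}}{\left(-2\right) 2} - 16706 = \frac{1 + \frac{2}{-4}}{-4} - 16706 = - \frac{1 + 2 \left(- \frac{1}{4}\right)}{4} - 16706 = - \frac{1 - \frac{1}{2}}{4} - 16706 = \left(- \frac{1}{4}\right) \frac{1}{2} - 16706 = - \frac{1}{8} - 16706 = - \frac{133649}{8}$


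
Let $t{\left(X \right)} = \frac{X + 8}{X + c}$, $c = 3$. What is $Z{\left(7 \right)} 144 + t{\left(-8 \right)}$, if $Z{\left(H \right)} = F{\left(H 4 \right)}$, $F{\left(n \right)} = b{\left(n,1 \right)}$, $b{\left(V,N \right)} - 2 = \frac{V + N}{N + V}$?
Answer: $432$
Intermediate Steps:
$b{\left(V,N \right)} = 3$ ($b{\left(V,N \right)} = 2 + \frac{V + N}{N + V} = 2 + \frac{N + V}{N + V} = 2 + 1 = 3$)
$t{\left(X \right)} = \frac{8 + X}{3 + X}$ ($t{\left(X \right)} = \frac{X + 8}{X + 3} = \frac{8 + X}{3 + X}$)
$F{\left(n \right)} = 3$
$Z{\left(H \right)} = 3$
$Z{\left(7 \right)} 144 + t{\left(-8 \right)} = 3 \cdot 144 + \frac{8 - 8}{3 - 8} = 432 + \frac{1}{-5} \cdot 0 = 432 - 0 = 432 + 0 = 432$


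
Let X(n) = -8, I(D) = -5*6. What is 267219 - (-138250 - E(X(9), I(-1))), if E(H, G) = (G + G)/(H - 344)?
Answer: 35681287/88 ≈ 4.0547e+5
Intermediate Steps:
I(D) = -30
E(H, G) = 2*G/(-344 + H) (E(H, G) = (2*G)/(-344 + H) = 2*G/(-344 + H))
267219 - (-138250 - E(X(9), I(-1))) = 267219 - (-138250 - 2*(-30)/(-344 - 8)) = 267219 - (-138250 - 2*(-30)/(-352)) = 267219 - (-138250 - 2*(-30)*(-1)/352) = 267219 - (-138250 - 1*15/88) = 267219 - (-138250 - 15/88) = 267219 - 1*(-12166015/88) = 267219 + 12166015/88 = 35681287/88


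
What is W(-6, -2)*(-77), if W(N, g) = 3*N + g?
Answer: 1540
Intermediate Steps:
W(N, g) = g + 3*N
W(-6, -2)*(-77) = (-2 + 3*(-6))*(-77) = (-2 - 18)*(-77) = -20*(-77) = 1540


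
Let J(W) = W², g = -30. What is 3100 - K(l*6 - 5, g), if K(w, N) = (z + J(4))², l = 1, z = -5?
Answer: 2979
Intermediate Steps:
K(w, N) = 121 (K(w, N) = (-5 + 4²)² = (-5 + 16)² = 11² = 121)
3100 - K(l*6 - 5, g) = 3100 - 1*121 = 3100 - 121 = 2979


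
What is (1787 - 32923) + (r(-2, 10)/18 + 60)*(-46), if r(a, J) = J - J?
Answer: -33896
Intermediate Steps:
r(a, J) = 0
(1787 - 32923) + (r(-2, 10)/18 + 60)*(-46) = (1787 - 32923) + (0/18 + 60)*(-46) = -31136 + (0*(1/18) + 60)*(-46) = -31136 + (0 + 60)*(-46) = -31136 + 60*(-46) = -31136 - 2760 = -33896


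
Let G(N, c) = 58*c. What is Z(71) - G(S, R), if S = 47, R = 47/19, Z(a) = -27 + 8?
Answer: -3087/19 ≈ -162.47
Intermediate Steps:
Z(a) = -19
R = 47/19 (R = 47*(1/19) = 47/19 ≈ 2.4737)
Z(71) - G(S, R) = -19 - 58*47/19 = -19 - 1*2726/19 = -19 - 2726/19 = -3087/19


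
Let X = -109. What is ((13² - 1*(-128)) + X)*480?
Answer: 90240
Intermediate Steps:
((13² - 1*(-128)) + X)*480 = ((13² - 1*(-128)) - 109)*480 = ((169 + 128) - 109)*480 = (297 - 109)*480 = 188*480 = 90240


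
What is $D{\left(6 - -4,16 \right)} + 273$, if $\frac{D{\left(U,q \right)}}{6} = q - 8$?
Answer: $321$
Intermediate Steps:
$D{\left(U,q \right)} = -48 + 6 q$ ($D{\left(U,q \right)} = 6 \left(q - 8\right) = 6 \left(-8 + q\right) = -48 + 6 q$)
$D{\left(6 - -4,16 \right)} + 273 = \left(-48 + 6 \cdot 16\right) + 273 = \left(-48 + 96\right) + 273 = 48 + 273 = 321$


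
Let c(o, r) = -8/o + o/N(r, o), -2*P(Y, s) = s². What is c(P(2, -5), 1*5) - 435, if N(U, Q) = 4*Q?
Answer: -43411/100 ≈ -434.11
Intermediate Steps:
P(Y, s) = -s²/2
c(o, r) = ¼ - 8/o (c(o, r) = -8/o + o/((4*o)) = -8/o + o*(1/(4*o)) = -8/o + ¼ = ¼ - 8/o)
c(P(2, -5), 1*5) - 435 = (-32 - ½*(-5)²)/(4*((-½*(-5)²))) - 435 = (-32 - ½*25)/(4*((-½*25))) - 435 = (-32 - 25/2)/(4*(-25/2)) - 435 = (¼)*(-2/25)*(-89/2) - 435 = 89/100 - 435 = -43411/100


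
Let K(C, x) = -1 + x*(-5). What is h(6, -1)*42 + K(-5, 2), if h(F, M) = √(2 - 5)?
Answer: -11 + 42*I*√3 ≈ -11.0 + 72.746*I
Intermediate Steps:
K(C, x) = -1 - 5*x
h(F, M) = I*√3 (h(F, M) = √(-3) = I*√3)
h(6, -1)*42 + K(-5, 2) = (I*√3)*42 + (-1 - 5*2) = 42*I*√3 + (-1 - 10) = 42*I*√3 - 11 = -11 + 42*I*√3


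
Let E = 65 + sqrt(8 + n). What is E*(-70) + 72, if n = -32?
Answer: -4478 - 140*I*sqrt(6) ≈ -4478.0 - 342.93*I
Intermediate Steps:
E = 65 + 2*I*sqrt(6) (E = 65 + sqrt(8 - 32) = 65 + sqrt(-24) = 65 + 2*I*sqrt(6) ≈ 65.0 + 4.899*I)
E*(-70) + 72 = (65 + 2*I*sqrt(6))*(-70) + 72 = (-4550 - 140*I*sqrt(6)) + 72 = -4478 - 140*I*sqrt(6)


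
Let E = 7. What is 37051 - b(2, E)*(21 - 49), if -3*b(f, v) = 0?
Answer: 37051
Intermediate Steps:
b(f, v) = 0 (b(f, v) = -⅓*0 = 0)
37051 - b(2, E)*(21 - 49) = 37051 - 0*(21 - 49) = 37051 - 0*(-28) = 37051 - 1*0 = 37051 + 0 = 37051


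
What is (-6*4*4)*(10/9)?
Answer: -320/3 ≈ -106.67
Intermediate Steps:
(-6*4*4)*(10/9) = (-96)*(10*(⅑)) = -6*16*(10/9) = -96*10/9 = -320/3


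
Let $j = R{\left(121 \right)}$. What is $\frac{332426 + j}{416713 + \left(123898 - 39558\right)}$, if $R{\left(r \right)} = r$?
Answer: $\frac{332547}{501053} \approx 0.6637$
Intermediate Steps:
$j = 121$
$\frac{332426 + j}{416713 + \left(123898 - 39558\right)} = \frac{332426 + 121}{416713 + \left(123898 - 39558\right)} = \frac{332547}{416713 + \left(123898 - 39558\right)} = \frac{332547}{416713 + 84340} = \frac{332547}{501053}$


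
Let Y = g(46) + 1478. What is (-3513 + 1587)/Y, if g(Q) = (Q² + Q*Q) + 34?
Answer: -963/2872 ≈ -0.33531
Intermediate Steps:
g(Q) = 34 + 2*Q² (g(Q) = (Q² + Q²) + 34 = 2*Q² + 34 = 34 + 2*Q²)
Y = 5744 (Y = (34 + 2*46²) + 1478 = (34 + 2*2116) + 1478 = (34 + 4232) + 1478 = 4266 + 1478 = 5744)
(-3513 + 1587)/Y = (-3513 + 1587)/5744 = -1926*1/5744 = -963/2872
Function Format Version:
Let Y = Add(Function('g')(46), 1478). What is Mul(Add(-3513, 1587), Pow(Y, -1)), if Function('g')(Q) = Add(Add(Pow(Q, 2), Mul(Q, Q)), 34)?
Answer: Rational(-963, 2872) ≈ -0.33531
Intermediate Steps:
Function('g')(Q) = Add(34, Mul(2, Pow(Q, 2))) (Function('g')(Q) = Add(Add(Pow(Q, 2), Pow(Q, 2)), 34) = Add(Mul(2, Pow(Q, 2)), 34) = Add(34, Mul(2, Pow(Q, 2))))
Y = 5744 (Y = Add(Add(34, Mul(2, Pow(46, 2))), 1478) = Add(Add(34, Mul(2, 2116)), 1478) = Add(Add(34, 4232), 1478) = Add(4266, 1478) = 5744)
Mul(Add(-3513, 1587), Pow(Y, -1)) = Mul(Add(-3513, 1587), Pow(5744, -1)) = Mul(-1926, Rational(1, 5744)) = Rational(-963, 2872)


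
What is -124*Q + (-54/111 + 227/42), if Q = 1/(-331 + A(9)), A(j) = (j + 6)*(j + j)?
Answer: 658919/94794 ≈ 6.9511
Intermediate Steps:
A(j) = 2*j*(6 + j) (A(j) = (6 + j)*(2*j) = 2*j*(6 + j))
Q = -1/61 (Q = 1/(-331 + 2*9*(6 + 9)) = 1/(-331 + 2*9*15) = 1/(-331 + 270) = 1/(-61) = -1/61 ≈ -0.016393)
-124*Q + (-54/111 + 227/42) = -124*(-1/61) + (-54/111 + 227/42) = 124/61 + (-54*1/111 + 227*(1/42)) = 124/61 + (-18/37 + 227/42) = 124/61 + 7643/1554 = 658919/94794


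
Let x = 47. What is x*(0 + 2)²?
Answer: 188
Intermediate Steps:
x*(0 + 2)² = 47*(0 + 2)² = 47*2² = 47*4 = 188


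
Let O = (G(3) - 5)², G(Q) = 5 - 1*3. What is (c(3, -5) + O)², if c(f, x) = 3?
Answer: 144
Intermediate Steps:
G(Q) = 2 (G(Q) = 5 - 3 = 2)
O = 9 (O = (2 - 5)² = (-3)² = 9)
(c(3, -5) + O)² = (3 + 9)² = 12² = 144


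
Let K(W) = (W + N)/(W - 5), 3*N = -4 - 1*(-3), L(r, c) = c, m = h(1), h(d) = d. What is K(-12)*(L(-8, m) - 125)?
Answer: -4588/51 ≈ -89.961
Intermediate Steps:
m = 1
N = -⅓ (N = (-4 - 1*(-3))/3 = (-4 + 3)/3 = (⅓)*(-1) = -⅓ ≈ -0.33333)
K(W) = (-⅓ + W)/(-5 + W) (K(W) = (W - ⅓)/(W - 5) = (-⅓ + W)/(-5 + W))
K(-12)*(L(-8, m) - 125) = ((-⅓ - 12)/(-5 - 12))*(1 - 125) = (-37/3/(-17))*(-124) = -1/17*(-37/3)*(-124) = (37/51)*(-124) = -4588/51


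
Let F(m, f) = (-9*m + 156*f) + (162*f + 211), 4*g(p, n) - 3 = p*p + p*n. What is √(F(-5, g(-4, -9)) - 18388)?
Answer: I*√55038/2 ≈ 117.3*I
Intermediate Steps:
g(p, n) = ¾ + p²/4 + n*p/4 (g(p, n) = ¾ + (p*p + p*n)/4 = ¾ + (p² + n*p)/4 = ¾ + (p²/4 + n*p/4) = ¾ + p²/4 + n*p/4)
F(m, f) = 211 - 9*m + 318*f (F(m, f) = (-9*m + 156*f) + (211 + 162*f) = 211 - 9*m + 318*f)
√(F(-5, g(-4, -9)) - 18388) = √((211 - 9*(-5) + 318*(¾ + (¼)*(-4)² + (¼)*(-9)*(-4))) - 18388) = √((211 + 45 + 318*(¾ + (¼)*16 + 9)) - 18388) = √((211 + 45 + 318*(¾ + 4 + 9)) - 18388) = √((211 + 45 + 318*(55/4)) - 18388) = √((211 + 45 + 8745/2) - 18388) = √(9257/2 - 18388) = √(-27519/2) = I*√55038/2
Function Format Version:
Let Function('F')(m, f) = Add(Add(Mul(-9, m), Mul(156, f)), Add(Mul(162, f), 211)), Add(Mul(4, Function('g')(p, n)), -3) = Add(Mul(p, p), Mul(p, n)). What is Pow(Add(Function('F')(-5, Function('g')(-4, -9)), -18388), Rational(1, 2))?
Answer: Mul(Rational(1, 2), I, Pow(55038, Rational(1, 2))) ≈ Mul(117.30, I)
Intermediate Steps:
Function('g')(p, n) = Add(Rational(3, 4), Mul(Rational(1, 4), Pow(p, 2)), Mul(Rational(1, 4), n, p)) (Function('g')(p, n) = Add(Rational(3, 4), Mul(Rational(1, 4), Add(Mul(p, p), Mul(p, n)))) = Add(Rational(3, 4), Mul(Rational(1, 4), Add(Pow(p, 2), Mul(n, p)))) = Add(Rational(3, 4), Add(Mul(Rational(1, 4), Pow(p, 2)), Mul(Rational(1, 4), n, p))) = Add(Rational(3, 4), Mul(Rational(1, 4), Pow(p, 2)), Mul(Rational(1, 4), n, p)))
Function('F')(m, f) = Add(211, Mul(-9, m), Mul(318, f)) (Function('F')(m, f) = Add(Add(Mul(-9, m), Mul(156, f)), Add(211, Mul(162, f))) = Add(211, Mul(-9, m), Mul(318, f)))
Pow(Add(Function('F')(-5, Function('g')(-4, -9)), -18388), Rational(1, 2)) = Pow(Add(Add(211, Mul(-9, -5), Mul(318, Add(Rational(3, 4), Mul(Rational(1, 4), Pow(-4, 2)), Mul(Rational(1, 4), -9, -4)))), -18388), Rational(1, 2)) = Pow(Add(Add(211, 45, Mul(318, Add(Rational(3, 4), Mul(Rational(1, 4), 16), 9))), -18388), Rational(1, 2)) = Pow(Add(Add(211, 45, Mul(318, Add(Rational(3, 4), 4, 9))), -18388), Rational(1, 2)) = Pow(Add(Add(211, 45, Mul(318, Rational(55, 4))), -18388), Rational(1, 2)) = Pow(Add(Add(211, 45, Rational(8745, 2)), -18388), Rational(1, 2)) = Pow(Add(Rational(9257, 2), -18388), Rational(1, 2)) = Pow(Rational(-27519, 2), Rational(1, 2)) = Mul(Rational(1, 2), I, Pow(55038, Rational(1, 2)))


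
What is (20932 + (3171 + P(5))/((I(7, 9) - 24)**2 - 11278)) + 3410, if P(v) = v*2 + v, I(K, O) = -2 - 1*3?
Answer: 84684756/3479 ≈ 24342.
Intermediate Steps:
I(K, O) = -5 (I(K, O) = -2 - 3 = -5)
P(v) = 3*v (P(v) = 2*v + v = 3*v)
(20932 + (3171 + P(5))/((I(7, 9) - 24)**2 - 11278)) + 3410 = (20932 + (3171 + 3*5)/((-5 - 24)**2 - 11278)) + 3410 = (20932 + (3171 + 15)/((-29)**2 - 11278)) + 3410 = (20932 + 3186/(841 - 11278)) + 3410 = (20932 + 3186/(-10437)) + 3410 = (20932 + 3186*(-1/10437)) + 3410 = (20932 - 1062/3479) + 3410 = 72821366/3479 + 3410 = 84684756/3479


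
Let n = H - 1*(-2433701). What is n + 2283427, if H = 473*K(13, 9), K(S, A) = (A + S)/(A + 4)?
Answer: 61333070/13 ≈ 4.7179e+6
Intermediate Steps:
K(S, A) = (A + S)/(4 + A)
H = 10406/13 (H = 473*((9 + 13)/(4 + 9)) = 473*(22/13) = 10406/13 ≈ 800.46)
n = 31648519/13 (n = 10406/13 - 1*(-2433701) = 10406/13 + 2433701 = 31648519/13 ≈ 2.4345e+6)
n + 2283427 = 31648519/13 + 2283427 = 61333070/13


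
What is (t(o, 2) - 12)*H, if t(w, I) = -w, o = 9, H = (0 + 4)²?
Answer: -336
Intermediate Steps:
H = 16 (H = 4² = 16)
(t(o, 2) - 12)*H = (-1*9 - 12)*16 = (-9 - 12)*16 = -21*16 = -336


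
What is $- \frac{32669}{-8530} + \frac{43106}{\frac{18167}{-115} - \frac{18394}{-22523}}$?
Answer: $- \frac{134154713957623}{496031723490} \approx -270.46$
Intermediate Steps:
$- \frac{32669}{-8530} + \frac{43106}{\frac{18167}{-115} - \frac{18394}{-22523}} = \left(-32669\right) \left(- \frac{1}{8530}\right) + \frac{43106}{18167 \left(- \frac{1}{115}\right) - - \frac{18394}{22523}} = \frac{32669}{8530} + \frac{43106}{- \frac{18167}{115} + \frac{18394}{22523}} = \frac{32669}{8530} + \frac{43106}{- \frac{407060031}{2590145}} = \frac{32669}{8530} + 43106 \left(- \frac{2590145}{407060031}\right) = \frac{32669}{8530} - \frac{15950112910}{58151433} = - \frac{134154713957623}{496031723490}$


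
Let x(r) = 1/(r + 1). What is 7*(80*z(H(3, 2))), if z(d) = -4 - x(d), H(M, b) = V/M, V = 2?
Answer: -2576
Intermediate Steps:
x(r) = 1/(1 + r)
H(M, b) = 2/M
z(d) = -4 - 1/(1 + d)
7*(80*z(H(3, 2))) = 7*(80*((-5 - 8/3)/(1 + 2/3))) = 7*(80*((-5 - 8/3)/(1 + 2*(⅓)))) = 7*(80*((-5 - 4*⅔)/(1 + ⅔))) = 7*(80*((-5 - 8/3)/(5/3))) = 7*(80*((⅗)*(-23/3))) = 7*(80*(-23/5)) = 7*(-368) = -2576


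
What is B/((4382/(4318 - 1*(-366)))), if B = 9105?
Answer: 21323910/2191 ≈ 9732.5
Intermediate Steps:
B/((4382/(4318 - 1*(-366)))) = 9105/((4382/(4318 - 1*(-366)))) = 9105/((4382/(4318 + 366))) = 9105/((4382/4684)) = 9105/((4382*(1/4684))) = 9105/(2191/2342) = 9105*(2342/2191) = 21323910/2191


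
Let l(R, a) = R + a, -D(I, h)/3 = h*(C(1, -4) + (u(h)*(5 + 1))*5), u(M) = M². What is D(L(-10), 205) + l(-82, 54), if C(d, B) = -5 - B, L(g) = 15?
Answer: -775360663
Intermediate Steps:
D(I, h) = -3*h*(-1 + 30*h²) (D(I, h) = -3*h*((-5 - 1*(-4)) + (h²*(5 + 1))*5) = -3*h*((-5 + 4) + (h²*6)*5) = -3*h*(-1 + (6*h²)*5) = -3*h*(-1 + 30*h²))
D(L(-10), 205) + l(-82, 54) = (-90*205³ + 3*205) + (-82 + 54) = (-90*8615125 + 615) - 28 = (-775361250 + 615) - 28 = -775360635 - 28 = -775360663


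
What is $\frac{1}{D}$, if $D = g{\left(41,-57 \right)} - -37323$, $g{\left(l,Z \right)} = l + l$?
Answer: $\frac{1}{37405} \approx 2.6734 \cdot 10^{-5}$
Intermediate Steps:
$g{\left(l,Z \right)} = 2 l$
$D = 37405$ ($D = 2 \cdot 41 - -37323 = 82 + 37323 = 37405$)
$\frac{1}{D} = \frac{1}{37405}$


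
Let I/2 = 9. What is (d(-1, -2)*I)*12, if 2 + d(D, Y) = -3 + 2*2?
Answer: -216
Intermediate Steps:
d(D, Y) = -1 (d(D, Y) = -2 + (-3 + 2*2) = -2 + (-3 + 4) = -2 + 1 = -1)
I = 18 (I = 2*9 = 18)
(d(-1, -2)*I)*12 = -1*18*12 = -18*12 = -216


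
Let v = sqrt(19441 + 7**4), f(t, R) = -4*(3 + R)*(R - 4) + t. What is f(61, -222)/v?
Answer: -197915*sqrt(21842)/21842 ≈ -1339.2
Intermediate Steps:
f(t, R) = t - 4*(-4 + R)*(3 + R) (f(t, R) = -4*(3 + R)*(-4 + R) + t = -4*(-4 + R)*(3 + R) + t = t - 4*(-4 + R)*(3 + R))
v = sqrt(21842) (v = sqrt(19441 + 2401) = sqrt(21842) ≈ 147.79)
f(61, -222)/v = (48 + 61 - 4*(-222)**2 + 4*(-222))/(sqrt(21842)) = (48 + 61 - 4*49284 - 888)*(sqrt(21842)/21842) = (48 + 61 - 197136 - 888)*(sqrt(21842)/21842) = -197915*sqrt(21842)/21842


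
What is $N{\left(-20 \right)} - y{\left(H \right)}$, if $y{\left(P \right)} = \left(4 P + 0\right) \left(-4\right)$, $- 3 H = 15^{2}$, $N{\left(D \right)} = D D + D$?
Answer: $-820$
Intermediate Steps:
$N{\left(D \right)} = D + D^{2}$ ($N{\left(D \right)} = D^{2} + D = D + D^{2}$)
$H = -75$ ($H = - \frac{15^{2}}{3} = \left(- \frac{1}{3}\right) 225 = -75$)
$y{\left(P \right)} = - 16 P$ ($y{\left(P \right)} = 4 P \left(-4\right) = - 16 P$)
$N{\left(-20 \right)} - y{\left(H \right)} = - 20 \left(1 - 20\right) - \left(-16\right) \left(-75\right) = \left(-20\right) \left(-19\right) - 1200 = 380 - 1200 = -820$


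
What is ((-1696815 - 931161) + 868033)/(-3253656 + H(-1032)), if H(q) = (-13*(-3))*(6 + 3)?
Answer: 1759943/3253305 ≈ 0.54097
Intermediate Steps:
H(q) = 351 (H(q) = 39*9 = 351)
((-1696815 - 931161) + 868033)/(-3253656 + H(-1032)) = ((-1696815 - 931161) + 868033)/(-3253656 + 351) = (-2627976 + 868033)/(-3253305) = -1759943*(-1/3253305) = 1759943/3253305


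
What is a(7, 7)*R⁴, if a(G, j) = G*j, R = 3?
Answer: 3969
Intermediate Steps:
a(7, 7)*R⁴ = (7*7)*3⁴ = 49*81 = 3969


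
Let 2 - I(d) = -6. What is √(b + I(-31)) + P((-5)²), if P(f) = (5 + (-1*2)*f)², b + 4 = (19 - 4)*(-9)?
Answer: 2025 + I*√131 ≈ 2025.0 + 11.446*I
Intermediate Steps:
I(d) = 8 (I(d) = 2 - 1*(-6) = 2 + 6 = 8)
b = -139 (b = -4 + (19 - 4)*(-9) = -4 + 15*(-9) = -4 - 135 = -139)
P(f) = (5 - 2*f)²
√(b + I(-31)) + P((-5)²) = √(-139 + 8) + (-5 + 2*(-5)²)² = √(-131) + (-5 + 2*25)² = I*√131 + (-5 + 50)² = I*√131 + 45² = I*√131 + 2025 = 2025 + I*√131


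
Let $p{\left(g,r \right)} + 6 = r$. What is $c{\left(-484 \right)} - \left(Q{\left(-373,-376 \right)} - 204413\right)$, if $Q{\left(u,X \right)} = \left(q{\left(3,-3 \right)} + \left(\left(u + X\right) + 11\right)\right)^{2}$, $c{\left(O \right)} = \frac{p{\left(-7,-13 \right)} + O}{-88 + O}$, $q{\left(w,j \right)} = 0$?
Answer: $- \frac{194611629}{572} \approx -3.4023 \cdot 10^{5}$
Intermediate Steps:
$p{\left(g,r \right)} = -6 + r$
$c{\left(O \right)} = \frac{-19 + O}{-88 + O}$ ($c{\left(O \right)} = \frac{\left(-6 - 13\right) + O}{-88 + O} = \frac{-19 + O}{-88 + O}$)
$Q{\left(u,X \right)} = \left(11 + X + u\right)^{2}$ ($Q{\left(u,X \right)} = \left(0 + \left(\left(u + X\right) + 11\right)\right)^{2} = \left(0 + \left(\left(X + u\right) + 11\right)\right)^{2} = \left(0 + \left(11 + X + u\right)\right)^{2} = \left(11 + X + u\right)^{2}$)
$c{\left(-484 \right)} - \left(Q{\left(-373,-376 \right)} - 204413\right) = \frac{-19 - 484}{-88 - 484} - \left(\left(11 - 376 - 373\right)^{2} - 204413\right) = \frac{1}{-572} \left(-503\right) - \left(\left(-738\right)^{2} - 204413\right) = \left(- \frac{1}{572}\right) \left(-503\right) - \left(544644 - 204413\right) = \frac{503}{572} - 340231 = - \frac{194611629}{572}$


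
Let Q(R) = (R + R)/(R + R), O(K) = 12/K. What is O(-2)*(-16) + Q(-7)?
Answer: 97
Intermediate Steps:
Q(R) = 1 (Q(R) = (2*R)/((2*R)) = (2*R)*(1/(2*R)) = 1)
O(-2)*(-16) + Q(-7) = (12/(-2))*(-16) + 1 = (12*(-½))*(-16) + 1 = -6*(-16) + 1 = 96 + 1 = 97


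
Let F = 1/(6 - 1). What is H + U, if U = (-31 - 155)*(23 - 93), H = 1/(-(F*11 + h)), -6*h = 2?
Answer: 364545/28 ≈ 13019.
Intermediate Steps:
h = -⅓ (h = -⅙*2 = -⅓ ≈ -0.33333)
F = ⅕ (F = 1/5 = ⅕ ≈ 0.20000)
H = -15/28 (H = 1/(-((⅕)*11 - ⅓)) = 1/(-(11/5 - ⅓)) = 1/(-1*28/15) = 1/(-28/15) = -15/28 ≈ -0.53571)
U = 13020 (U = -186*(-70) = 13020)
H + U = -15/28 + 13020 = 364545/28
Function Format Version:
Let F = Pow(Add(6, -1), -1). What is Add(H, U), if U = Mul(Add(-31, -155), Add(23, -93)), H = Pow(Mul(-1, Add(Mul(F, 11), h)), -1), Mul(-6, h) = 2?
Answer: Rational(364545, 28) ≈ 13019.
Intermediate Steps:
h = Rational(-1, 3) (h = Mul(Rational(-1, 6), 2) = Rational(-1, 3) ≈ -0.33333)
F = Rational(1, 5) (F = Pow(5, -1) = Rational(1, 5) ≈ 0.20000)
H = Rational(-15, 28) (H = Pow(Mul(-1, Add(Mul(Rational(1, 5), 11), Rational(-1, 3))), -1) = Pow(Mul(-1, Add(Rational(11, 5), Rational(-1, 3))), -1) = Pow(Mul(-1, Rational(28, 15)), -1) = Pow(Rational(-28, 15), -1) = Rational(-15, 28) ≈ -0.53571)
U = 13020 (U = Mul(-186, -70) = 13020)
Add(H, U) = Add(Rational(-15, 28), 13020) = Rational(364545, 28)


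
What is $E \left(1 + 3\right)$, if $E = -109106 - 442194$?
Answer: $-2205200$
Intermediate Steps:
$E = -551300$ ($E = -109106 - 442194 = -551300$)
$E \left(1 + 3\right) = - 551300 \left(1 + 3\right) = \left(-551300\right) 4 = -2205200$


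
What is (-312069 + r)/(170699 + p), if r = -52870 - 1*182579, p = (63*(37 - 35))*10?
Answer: -547518/171959 ≈ -3.1840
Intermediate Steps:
p = 1260 (p = (63*2)*10 = 126*10 = 1260)
r = -235449 (r = -52870 - 182579 = -235449)
(-312069 + r)/(170699 + p) = (-312069 - 235449)/(170699 + 1260) = -547518/171959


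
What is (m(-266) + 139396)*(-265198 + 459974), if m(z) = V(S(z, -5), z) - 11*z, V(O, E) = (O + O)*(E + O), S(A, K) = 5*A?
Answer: 854615149232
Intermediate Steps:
V(O, E) = 2*O*(E + O) (V(O, E) = (2*O)*(E + O) = 2*O*(E + O))
m(z) = -11*z + 60*z² (m(z) = 2*(5*z)*(z + 5*z) - 11*z = 2*(5*z)*(6*z) - 11*z = 60*z² - 11*z = -11*z + 60*z²)
(m(-266) + 139396)*(-265198 + 459974) = (-266*(-11 + 60*(-266)) + 139396)*(-265198 + 459974) = (-266*(-11 - 15960) + 139396)*194776 = (-266*(-15971) + 139396)*194776 = (4248286 + 139396)*194776 = 4387682*194776 = 854615149232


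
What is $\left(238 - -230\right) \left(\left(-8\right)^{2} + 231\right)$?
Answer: $138060$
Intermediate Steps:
$\left(238 - -230\right) \left(\left(-8\right)^{2} + 231\right) = \left(238 + 230\right) \left(64 + 231\right) = 468 \cdot 295 = 138060$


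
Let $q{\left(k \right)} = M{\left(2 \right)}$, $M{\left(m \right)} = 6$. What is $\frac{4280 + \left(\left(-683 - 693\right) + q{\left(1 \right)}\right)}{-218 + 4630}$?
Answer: $\frac{1455}{2206} \approx 0.65956$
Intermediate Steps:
$q{\left(k \right)} = 6$
$\frac{4280 + \left(\left(-683 - 693\right) + q{\left(1 \right)}\right)}{-218 + 4630} = \frac{4280 + \left(\left(-683 - 693\right) + 6\right)}{-218 + 4630} = \frac{4280 + \left(-1376 + 6\right)}{4412} = \left(4280 - 1370\right) \frac{1}{4412} = 2910 \cdot \frac{1}{4412} = \frac{1455}{2206}$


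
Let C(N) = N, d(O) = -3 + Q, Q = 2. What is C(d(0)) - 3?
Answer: -4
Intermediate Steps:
d(O) = -1 (d(O) = -3 + 2 = -1)
C(d(0)) - 3 = -1 - 3 = -4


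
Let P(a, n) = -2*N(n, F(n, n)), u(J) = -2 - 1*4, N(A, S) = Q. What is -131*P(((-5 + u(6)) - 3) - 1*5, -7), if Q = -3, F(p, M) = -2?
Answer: -786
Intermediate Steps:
N(A, S) = -3
u(J) = -6 (u(J) = -2 - 4 = -6)
P(a, n) = 6 (P(a, n) = -2*(-3) = 6)
-131*P(((-5 + u(6)) - 3) - 1*5, -7) = -131*6 = -786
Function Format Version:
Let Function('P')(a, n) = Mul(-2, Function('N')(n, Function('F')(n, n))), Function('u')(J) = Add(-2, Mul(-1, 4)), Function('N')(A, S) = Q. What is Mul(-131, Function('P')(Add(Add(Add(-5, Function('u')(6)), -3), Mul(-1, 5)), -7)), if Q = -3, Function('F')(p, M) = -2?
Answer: -786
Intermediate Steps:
Function('N')(A, S) = -3
Function('u')(J) = -6 (Function('u')(J) = Add(-2, -4) = -6)
Function('P')(a, n) = 6 (Function('P')(a, n) = Mul(-2, -3) = 6)
Mul(-131, Function('P')(Add(Add(Add(-5, Function('u')(6)), -3), Mul(-1, 5)), -7)) = Mul(-131, 6) = -786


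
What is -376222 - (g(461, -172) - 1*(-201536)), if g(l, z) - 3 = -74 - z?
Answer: -577859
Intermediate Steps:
g(l, z) = -71 - z (g(l, z) = 3 + (-74 - z) = -71 - z)
-376222 - (g(461, -172) - 1*(-201536)) = -376222 - ((-71 - 1*(-172)) - 1*(-201536)) = -376222 - ((-71 + 172) + 201536) = -376222 - (101 + 201536) = -376222 - 1*201637 = -376222 - 201637 = -577859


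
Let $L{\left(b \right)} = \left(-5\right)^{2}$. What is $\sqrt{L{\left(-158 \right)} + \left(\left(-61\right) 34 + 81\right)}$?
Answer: $4 i \sqrt{123} \approx 44.362 i$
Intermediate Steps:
$L{\left(b \right)} = 25$
$\sqrt{L{\left(-158 \right)} + \left(\left(-61\right) 34 + 81\right)} = \sqrt{25 + \left(\left(-61\right) 34 + 81\right)} = \sqrt{25 + \left(-2074 + 81\right)} = \sqrt{25 - 1993} = \sqrt{-1968} = 4 i \sqrt{123}$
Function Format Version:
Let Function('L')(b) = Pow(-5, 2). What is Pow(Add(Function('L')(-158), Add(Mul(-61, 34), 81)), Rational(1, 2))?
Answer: Mul(4, I, Pow(123, Rational(1, 2))) ≈ Mul(44.362, I)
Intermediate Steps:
Function('L')(b) = 25
Pow(Add(Function('L')(-158), Add(Mul(-61, 34), 81)), Rational(1, 2)) = Pow(Add(25, Add(Mul(-61, 34), 81)), Rational(1, 2)) = Pow(Add(25, Add(-2074, 81)), Rational(1, 2)) = Pow(Add(25, -1993), Rational(1, 2)) = Pow(-1968, Rational(1, 2)) = Mul(4, I, Pow(123, Rational(1, 2)))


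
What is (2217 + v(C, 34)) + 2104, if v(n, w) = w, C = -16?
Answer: 4355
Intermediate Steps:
(2217 + v(C, 34)) + 2104 = (2217 + 34) + 2104 = 2251 + 2104 = 4355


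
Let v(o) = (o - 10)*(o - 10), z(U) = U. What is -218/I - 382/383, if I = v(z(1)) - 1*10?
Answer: -110616/27193 ≈ -4.0678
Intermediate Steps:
v(o) = (-10 + o)² (v(o) = (-10 + o)*(-10 + o) = (-10 + o)²)
I = 71 (I = (-10 + 1)² - 1*10 = (-9)² - 10 = 81 - 10 = 71)
-218/I - 382/383 = -218/71 - 382/383 = -110616/27193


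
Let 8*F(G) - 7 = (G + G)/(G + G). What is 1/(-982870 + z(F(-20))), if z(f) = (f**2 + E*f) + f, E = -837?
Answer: -1/983705 ≈ -1.0166e-6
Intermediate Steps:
F(G) = 1 (F(G) = 7/8 + ((G + G)/(G + G))/8 = 7/8 + ((2*G)/((2*G)))/8 = 7/8 + ((2*G)*(1/(2*G)))/8 = 7/8 + (1/8)*1 = 7/8 + 1/8 = 1)
z(f) = f**2 - 836*f (z(f) = (f**2 - 837*f) + f = f**2 - 836*f)
1/(-982870 + z(F(-20))) = 1/(-982870 + 1*(-836 + 1)) = 1/(-982870 + 1*(-835)) = 1/(-982870 - 835) = 1/(-983705) = -1/983705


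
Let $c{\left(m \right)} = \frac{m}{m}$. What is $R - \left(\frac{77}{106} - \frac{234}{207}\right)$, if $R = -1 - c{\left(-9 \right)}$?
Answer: $- \frac{3891}{2438} \approx -1.596$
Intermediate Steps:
$c{\left(m \right)} = 1$
$R = -2$ ($R = -1 - 1 = -2$)
$R - \left(\frac{77}{106} - \frac{234}{207}\right) = -2 - \left(\frac{77}{106} - \frac{234}{207}\right) = -2 - \left(77 \cdot \frac{1}{106} - \frac{26}{23}\right) = -2 - \left(\frac{77}{106} - \frac{26}{23}\right) = -2 - - \frac{985}{2438} = -2 + \frac{985}{2438} = - \frac{3891}{2438}$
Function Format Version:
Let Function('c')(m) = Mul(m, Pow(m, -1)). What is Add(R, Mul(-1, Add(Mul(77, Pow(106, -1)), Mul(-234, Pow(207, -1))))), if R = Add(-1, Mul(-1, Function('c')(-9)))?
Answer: Rational(-3891, 2438) ≈ -1.5960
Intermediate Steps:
Function('c')(m) = 1
R = -2 (R = Add(-1, Mul(-1, 1)) = Add(-1, -1) = -2)
Add(R, Mul(-1, Add(Mul(77, Pow(106, -1)), Mul(-234, Pow(207, -1))))) = Add(-2, Mul(-1, Add(Mul(77, Pow(106, -1)), Mul(-234, Pow(207, -1))))) = Add(-2, Mul(-1, Add(Mul(77, Rational(1, 106)), Mul(-234, Rational(1, 207))))) = Add(-2, Mul(-1, Add(Rational(77, 106), Rational(-26, 23)))) = Add(-2, Mul(-1, Rational(-985, 2438))) = Add(-2, Rational(985, 2438)) = Rational(-3891, 2438)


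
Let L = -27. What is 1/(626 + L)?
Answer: 1/599 ≈ 0.0016694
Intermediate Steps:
1/(626 + L) = 1/(626 - 27) = 1/599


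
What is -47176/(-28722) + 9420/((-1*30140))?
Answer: 28783085/21642027 ≈ 1.3300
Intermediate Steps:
-47176/(-28722) + 9420/((-1*30140)) = -47176*(-1/28722) + 9420/(-30140) = 23588/14361 + 9420*(-1/30140) = 23588/14361 - 471/1507 = 28783085/21642027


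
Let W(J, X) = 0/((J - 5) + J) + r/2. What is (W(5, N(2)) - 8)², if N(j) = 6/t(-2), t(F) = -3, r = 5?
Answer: 121/4 ≈ 30.250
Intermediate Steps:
N(j) = -2 (N(j) = 6/(-3) = 6*(-⅓) = -2)
W(J, X) = 5/2 (W(J, X) = 0/((J - 5) + J) + 5/2 = 0/((-5 + J) + J) + 5*(½) = 0/(-5 + 2*J) + 5/2 = 0 + 5/2 = 5/2)
(W(5, N(2)) - 8)² = (5/2 - 8)² = (-11/2)² = 121/4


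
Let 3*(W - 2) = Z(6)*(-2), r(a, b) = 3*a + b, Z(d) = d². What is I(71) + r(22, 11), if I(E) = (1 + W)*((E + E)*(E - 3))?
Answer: -202699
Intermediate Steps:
r(a, b) = b + 3*a
W = -22 (W = 2 + (6²*(-2))/3 = 2 + (36*(-2))/3 = 2 + (⅓)*(-72) = 2 - 24 = -22)
I(E) = -42*E*(-3 + E) (I(E) = (1 - 22)*((E + E)*(E - 3)) = -21*2*E*(-3 + E) = -42*E*(-3 + E))
I(71) + r(22, 11) = 42*71*(3 - 1*71) + (11 + 3*22) = 42*71*(3 - 71) + (11 + 66) = 42*71*(-68) + 77 = -202776 + 77 = -202699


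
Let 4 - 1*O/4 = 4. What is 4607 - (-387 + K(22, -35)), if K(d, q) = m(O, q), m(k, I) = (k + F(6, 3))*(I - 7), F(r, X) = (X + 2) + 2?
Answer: 5288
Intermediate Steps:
O = 0 (O = 16 - 4*4 = 16 - 16 = 0)
F(r, X) = 4 + X (F(r, X) = (2 + X) + 2 = 4 + X)
m(k, I) = (-7 + I)*(7 + k) (m(k, I) = (k + (4 + 3))*(I - 7) = (k + 7)*(-7 + I) = (7 + k)*(-7 + I) = (-7 + I)*(7 + k))
K(d, q) = -49 + 7*q (K(d, q) = -49 - 7*0 + 7*q + q*0 = -49 + 0 + 7*q + 0 = -49 + 7*q)
4607 - (-387 + K(22, -35)) = 4607 - (-387 + (-49 + 7*(-35))) = 4607 - (-387 + (-49 - 245)) = 4607 - (-387 - 294) = 4607 - 1*(-681) = 4607 + 681 = 5288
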